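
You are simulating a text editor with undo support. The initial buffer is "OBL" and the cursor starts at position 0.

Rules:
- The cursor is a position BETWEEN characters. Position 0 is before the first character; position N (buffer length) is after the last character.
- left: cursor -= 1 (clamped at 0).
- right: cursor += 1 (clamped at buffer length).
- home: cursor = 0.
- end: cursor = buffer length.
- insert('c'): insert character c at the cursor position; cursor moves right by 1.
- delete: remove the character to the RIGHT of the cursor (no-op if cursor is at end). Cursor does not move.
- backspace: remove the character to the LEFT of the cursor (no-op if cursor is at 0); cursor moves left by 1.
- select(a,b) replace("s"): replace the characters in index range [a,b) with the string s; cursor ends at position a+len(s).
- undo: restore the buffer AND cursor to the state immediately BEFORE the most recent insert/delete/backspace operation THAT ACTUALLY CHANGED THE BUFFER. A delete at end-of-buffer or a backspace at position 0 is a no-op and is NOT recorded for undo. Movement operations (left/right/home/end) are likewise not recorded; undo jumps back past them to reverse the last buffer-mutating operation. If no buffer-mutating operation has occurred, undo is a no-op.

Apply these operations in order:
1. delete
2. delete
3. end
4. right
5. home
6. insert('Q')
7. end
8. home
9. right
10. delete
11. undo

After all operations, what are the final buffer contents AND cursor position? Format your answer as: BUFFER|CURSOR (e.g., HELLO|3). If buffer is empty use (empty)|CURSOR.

After op 1 (delete): buf='BL' cursor=0
After op 2 (delete): buf='L' cursor=0
After op 3 (end): buf='L' cursor=1
After op 4 (right): buf='L' cursor=1
After op 5 (home): buf='L' cursor=0
After op 6 (insert('Q')): buf='QL' cursor=1
After op 7 (end): buf='QL' cursor=2
After op 8 (home): buf='QL' cursor=0
After op 9 (right): buf='QL' cursor=1
After op 10 (delete): buf='Q' cursor=1
After op 11 (undo): buf='QL' cursor=1

Answer: QL|1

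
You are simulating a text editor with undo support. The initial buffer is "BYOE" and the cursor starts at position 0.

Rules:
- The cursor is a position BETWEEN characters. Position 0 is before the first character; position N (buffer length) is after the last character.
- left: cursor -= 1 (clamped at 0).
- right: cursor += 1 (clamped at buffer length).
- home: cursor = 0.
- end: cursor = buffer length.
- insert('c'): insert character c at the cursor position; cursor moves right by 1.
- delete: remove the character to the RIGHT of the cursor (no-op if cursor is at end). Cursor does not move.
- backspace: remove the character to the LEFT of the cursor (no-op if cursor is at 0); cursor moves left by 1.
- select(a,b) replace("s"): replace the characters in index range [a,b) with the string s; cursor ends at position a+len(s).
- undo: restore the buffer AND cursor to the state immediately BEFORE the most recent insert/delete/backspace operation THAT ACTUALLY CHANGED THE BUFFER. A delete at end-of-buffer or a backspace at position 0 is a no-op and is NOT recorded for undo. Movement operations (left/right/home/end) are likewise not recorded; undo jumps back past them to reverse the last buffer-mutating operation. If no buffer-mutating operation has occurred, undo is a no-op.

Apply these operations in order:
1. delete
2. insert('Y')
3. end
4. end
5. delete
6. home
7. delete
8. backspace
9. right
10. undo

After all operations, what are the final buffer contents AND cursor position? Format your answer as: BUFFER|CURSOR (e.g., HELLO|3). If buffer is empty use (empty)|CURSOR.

Answer: YYOE|0

Derivation:
After op 1 (delete): buf='YOE' cursor=0
After op 2 (insert('Y')): buf='YYOE' cursor=1
After op 3 (end): buf='YYOE' cursor=4
After op 4 (end): buf='YYOE' cursor=4
After op 5 (delete): buf='YYOE' cursor=4
After op 6 (home): buf='YYOE' cursor=0
After op 7 (delete): buf='YOE' cursor=0
After op 8 (backspace): buf='YOE' cursor=0
After op 9 (right): buf='YOE' cursor=1
After op 10 (undo): buf='YYOE' cursor=0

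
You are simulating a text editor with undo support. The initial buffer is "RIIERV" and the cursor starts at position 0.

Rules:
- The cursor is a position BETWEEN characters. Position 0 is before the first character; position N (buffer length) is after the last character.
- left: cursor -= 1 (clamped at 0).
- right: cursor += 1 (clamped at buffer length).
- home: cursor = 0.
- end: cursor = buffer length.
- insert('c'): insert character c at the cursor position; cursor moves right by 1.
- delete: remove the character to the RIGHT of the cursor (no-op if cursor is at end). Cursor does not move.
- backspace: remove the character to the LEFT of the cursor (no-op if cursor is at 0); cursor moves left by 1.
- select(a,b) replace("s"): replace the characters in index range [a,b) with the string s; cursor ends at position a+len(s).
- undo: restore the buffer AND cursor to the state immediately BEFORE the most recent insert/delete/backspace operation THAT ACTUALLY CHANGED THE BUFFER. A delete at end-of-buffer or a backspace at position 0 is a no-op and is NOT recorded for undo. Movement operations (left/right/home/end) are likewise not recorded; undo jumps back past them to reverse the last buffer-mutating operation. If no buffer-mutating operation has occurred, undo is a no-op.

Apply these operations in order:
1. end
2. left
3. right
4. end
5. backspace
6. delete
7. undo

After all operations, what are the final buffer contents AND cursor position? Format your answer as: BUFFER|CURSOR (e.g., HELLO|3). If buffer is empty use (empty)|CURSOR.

After op 1 (end): buf='RIIERV' cursor=6
After op 2 (left): buf='RIIERV' cursor=5
After op 3 (right): buf='RIIERV' cursor=6
After op 4 (end): buf='RIIERV' cursor=6
After op 5 (backspace): buf='RIIER' cursor=5
After op 6 (delete): buf='RIIER' cursor=5
After op 7 (undo): buf='RIIERV' cursor=6

Answer: RIIERV|6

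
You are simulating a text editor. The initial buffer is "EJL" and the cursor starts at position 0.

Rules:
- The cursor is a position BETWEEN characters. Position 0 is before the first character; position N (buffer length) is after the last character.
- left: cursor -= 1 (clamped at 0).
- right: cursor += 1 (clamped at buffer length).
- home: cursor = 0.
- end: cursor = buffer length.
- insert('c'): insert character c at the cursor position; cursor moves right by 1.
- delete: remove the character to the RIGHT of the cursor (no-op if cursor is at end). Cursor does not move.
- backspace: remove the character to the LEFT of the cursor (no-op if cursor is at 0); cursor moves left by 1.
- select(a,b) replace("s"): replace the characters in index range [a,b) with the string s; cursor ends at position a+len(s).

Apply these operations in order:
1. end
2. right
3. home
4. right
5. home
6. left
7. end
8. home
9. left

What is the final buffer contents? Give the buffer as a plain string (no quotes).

After op 1 (end): buf='EJL' cursor=3
After op 2 (right): buf='EJL' cursor=3
After op 3 (home): buf='EJL' cursor=0
After op 4 (right): buf='EJL' cursor=1
After op 5 (home): buf='EJL' cursor=0
After op 6 (left): buf='EJL' cursor=0
After op 7 (end): buf='EJL' cursor=3
After op 8 (home): buf='EJL' cursor=0
After op 9 (left): buf='EJL' cursor=0

Answer: EJL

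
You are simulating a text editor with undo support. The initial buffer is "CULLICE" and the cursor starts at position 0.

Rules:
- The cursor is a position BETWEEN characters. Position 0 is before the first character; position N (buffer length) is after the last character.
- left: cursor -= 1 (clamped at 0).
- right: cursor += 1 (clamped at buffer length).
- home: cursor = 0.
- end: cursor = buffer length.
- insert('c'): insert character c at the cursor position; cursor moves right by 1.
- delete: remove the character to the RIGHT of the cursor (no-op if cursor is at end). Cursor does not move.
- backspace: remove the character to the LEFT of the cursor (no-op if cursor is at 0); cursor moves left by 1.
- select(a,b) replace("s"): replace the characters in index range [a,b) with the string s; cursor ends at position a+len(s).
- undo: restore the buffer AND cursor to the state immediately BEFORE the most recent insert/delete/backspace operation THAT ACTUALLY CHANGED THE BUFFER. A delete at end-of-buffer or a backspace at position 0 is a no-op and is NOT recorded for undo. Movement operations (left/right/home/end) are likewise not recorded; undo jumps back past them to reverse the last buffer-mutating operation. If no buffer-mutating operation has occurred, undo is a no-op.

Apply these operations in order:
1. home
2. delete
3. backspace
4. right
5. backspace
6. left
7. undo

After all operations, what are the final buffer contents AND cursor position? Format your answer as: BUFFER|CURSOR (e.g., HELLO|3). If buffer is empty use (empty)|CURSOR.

After op 1 (home): buf='CULLICE' cursor=0
After op 2 (delete): buf='ULLICE' cursor=0
After op 3 (backspace): buf='ULLICE' cursor=0
After op 4 (right): buf='ULLICE' cursor=1
After op 5 (backspace): buf='LLICE' cursor=0
After op 6 (left): buf='LLICE' cursor=0
After op 7 (undo): buf='ULLICE' cursor=1

Answer: ULLICE|1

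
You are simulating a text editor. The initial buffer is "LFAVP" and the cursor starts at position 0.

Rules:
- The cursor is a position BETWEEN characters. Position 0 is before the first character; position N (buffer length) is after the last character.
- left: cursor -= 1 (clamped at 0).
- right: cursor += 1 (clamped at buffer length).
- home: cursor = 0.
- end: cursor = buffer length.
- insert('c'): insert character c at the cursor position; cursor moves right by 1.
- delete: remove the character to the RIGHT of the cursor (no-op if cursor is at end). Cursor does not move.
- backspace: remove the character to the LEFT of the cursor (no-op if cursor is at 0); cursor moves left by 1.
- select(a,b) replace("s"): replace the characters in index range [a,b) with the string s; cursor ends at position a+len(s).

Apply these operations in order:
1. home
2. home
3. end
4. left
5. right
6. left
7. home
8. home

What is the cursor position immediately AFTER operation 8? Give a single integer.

After op 1 (home): buf='LFAVP' cursor=0
After op 2 (home): buf='LFAVP' cursor=0
After op 3 (end): buf='LFAVP' cursor=5
After op 4 (left): buf='LFAVP' cursor=4
After op 5 (right): buf='LFAVP' cursor=5
After op 6 (left): buf='LFAVP' cursor=4
After op 7 (home): buf='LFAVP' cursor=0
After op 8 (home): buf='LFAVP' cursor=0

Answer: 0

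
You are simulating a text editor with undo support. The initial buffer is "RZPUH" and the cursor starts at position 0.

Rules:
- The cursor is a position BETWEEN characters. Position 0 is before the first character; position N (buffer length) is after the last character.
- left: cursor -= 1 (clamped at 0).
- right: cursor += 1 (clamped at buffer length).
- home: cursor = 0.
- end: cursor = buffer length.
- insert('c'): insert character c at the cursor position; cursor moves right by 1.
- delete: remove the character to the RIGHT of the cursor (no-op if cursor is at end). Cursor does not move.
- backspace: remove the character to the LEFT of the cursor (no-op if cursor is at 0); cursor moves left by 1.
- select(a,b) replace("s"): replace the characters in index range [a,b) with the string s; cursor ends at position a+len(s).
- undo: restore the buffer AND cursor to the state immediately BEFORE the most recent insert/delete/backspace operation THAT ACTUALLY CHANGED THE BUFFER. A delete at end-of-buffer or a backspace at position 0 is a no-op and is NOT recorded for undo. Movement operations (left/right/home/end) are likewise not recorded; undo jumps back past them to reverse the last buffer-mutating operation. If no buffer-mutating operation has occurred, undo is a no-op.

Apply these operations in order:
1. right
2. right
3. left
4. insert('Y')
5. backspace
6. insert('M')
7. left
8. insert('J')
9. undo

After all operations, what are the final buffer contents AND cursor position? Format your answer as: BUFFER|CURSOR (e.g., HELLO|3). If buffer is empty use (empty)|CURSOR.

After op 1 (right): buf='RZPUH' cursor=1
After op 2 (right): buf='RZPUH' cursor=2
After op 3 (left): buf='RZPUH' cursor=1
After op 4 (insert('Y')): buf='RYZPUH' cursor=2
After op 5 (backspace): buf='RZPUH' cursor=1
After op 6 (insert('M')): buf='RMZPUH' cursor=2
After op 7 (left): buf='RMZPUH' cursor=1
After op 8 (insert('J')): buf='RJMZPUH' cursor=2
After op 9 (undo): buf='RMZPUH' cursor=1

Answer: RMZPUH|1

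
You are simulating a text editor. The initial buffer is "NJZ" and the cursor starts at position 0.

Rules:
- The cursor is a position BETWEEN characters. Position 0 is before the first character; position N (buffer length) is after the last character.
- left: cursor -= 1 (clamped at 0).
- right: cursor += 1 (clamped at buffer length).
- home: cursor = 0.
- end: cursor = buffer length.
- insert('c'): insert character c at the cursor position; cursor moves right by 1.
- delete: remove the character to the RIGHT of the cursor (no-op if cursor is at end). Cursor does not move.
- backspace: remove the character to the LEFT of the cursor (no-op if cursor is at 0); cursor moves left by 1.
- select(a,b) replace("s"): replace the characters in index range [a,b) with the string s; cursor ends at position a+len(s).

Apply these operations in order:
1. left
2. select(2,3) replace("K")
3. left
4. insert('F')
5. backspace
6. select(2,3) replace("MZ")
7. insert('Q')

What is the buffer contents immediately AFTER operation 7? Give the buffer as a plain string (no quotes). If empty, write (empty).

Answer: NJMZQ

Derivation:
After op 1 (left): buf='NJZ' cursor=0
After op 2 (select(2,3) replace("K")): buf='NJK' cursor=3
After op 3 (left): buf='NJK' cursor=2
After op 4 (insert('F')): buf='NJFK' cursor=3
After op 5 (backspace): buf='NJK' cursor=2
After op 6 (select(2,3) replace("MZ")): buf='NJMZ' cursor=4
After op 7 (insert('Q')): buf='NJMZQ' cursor=5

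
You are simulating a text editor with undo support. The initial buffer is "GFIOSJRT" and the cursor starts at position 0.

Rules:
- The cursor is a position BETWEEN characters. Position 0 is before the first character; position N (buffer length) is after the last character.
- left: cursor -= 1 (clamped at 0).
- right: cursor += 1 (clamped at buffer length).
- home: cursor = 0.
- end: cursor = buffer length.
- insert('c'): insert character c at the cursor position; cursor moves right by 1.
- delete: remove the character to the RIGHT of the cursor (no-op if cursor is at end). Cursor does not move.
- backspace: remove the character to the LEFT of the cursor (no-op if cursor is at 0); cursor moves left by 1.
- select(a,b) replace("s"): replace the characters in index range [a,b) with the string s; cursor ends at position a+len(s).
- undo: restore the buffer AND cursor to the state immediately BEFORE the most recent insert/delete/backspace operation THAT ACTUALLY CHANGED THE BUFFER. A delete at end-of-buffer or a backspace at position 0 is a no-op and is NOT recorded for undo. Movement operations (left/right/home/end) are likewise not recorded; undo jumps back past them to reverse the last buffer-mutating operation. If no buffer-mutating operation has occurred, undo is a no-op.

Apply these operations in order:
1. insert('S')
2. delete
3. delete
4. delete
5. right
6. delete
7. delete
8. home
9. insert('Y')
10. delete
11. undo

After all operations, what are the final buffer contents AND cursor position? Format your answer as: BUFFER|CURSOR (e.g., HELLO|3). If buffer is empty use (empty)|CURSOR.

Answer: YSORT|1

Derivation:
After op 1 (insert('S')): buf='SGFIOSJRT' cursor=1
After op 2 (delete): buf='SFIOSJRT' cursor=1
After op 3 (delete): buf='SIOSJRT' cursor=1
After op 4 (delete): buf='SOSJRT' cursor=1
After op 5 (right): buf='SOSJRT' cursor=2
After op 6 (delete): buf='SOJRT' cursor=2
After op 7 (delete): buf='SORT' cursor=2
After op 8 (home): buf='SORT' cursor=0
After op 9 (insert('Y')): buf='YSORT' cursor=1
After op 10 (delete): buf='YORT' cursor=1
After op 11 (undo): buf='YSORT' cursor=1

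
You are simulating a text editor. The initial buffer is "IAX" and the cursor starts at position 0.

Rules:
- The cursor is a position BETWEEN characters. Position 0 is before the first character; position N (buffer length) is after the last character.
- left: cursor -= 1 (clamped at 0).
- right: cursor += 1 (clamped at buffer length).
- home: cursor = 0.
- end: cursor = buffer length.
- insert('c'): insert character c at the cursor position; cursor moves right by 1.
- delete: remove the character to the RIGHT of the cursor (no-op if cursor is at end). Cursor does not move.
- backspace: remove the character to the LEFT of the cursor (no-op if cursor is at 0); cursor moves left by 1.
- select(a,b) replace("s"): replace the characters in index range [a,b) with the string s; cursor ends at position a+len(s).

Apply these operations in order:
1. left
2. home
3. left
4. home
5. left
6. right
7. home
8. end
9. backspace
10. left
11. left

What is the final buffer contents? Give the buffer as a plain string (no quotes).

After op 1 (left): buf='IAX' cursor=0
After op 2 (home): buf='IAX' cursor=0
After op 3 (left): buf='IAX' cursor=0
After op 4 (home): buf='IAX' cursor=0
After op 5 (left): buf='IAX' cursor=0
After op 6 (right): buf='IAX' cursor=1
After op 7 (home): buf='IAX' cursor=0
After op 8 (end): buf='IAX' cursor=3
After op 9 (backspace): buf='IA' cursor=2
After op 10 (left): buf='IA' cursor=1
After op 11 (left): buf='IA' cursor=0

Answer: IA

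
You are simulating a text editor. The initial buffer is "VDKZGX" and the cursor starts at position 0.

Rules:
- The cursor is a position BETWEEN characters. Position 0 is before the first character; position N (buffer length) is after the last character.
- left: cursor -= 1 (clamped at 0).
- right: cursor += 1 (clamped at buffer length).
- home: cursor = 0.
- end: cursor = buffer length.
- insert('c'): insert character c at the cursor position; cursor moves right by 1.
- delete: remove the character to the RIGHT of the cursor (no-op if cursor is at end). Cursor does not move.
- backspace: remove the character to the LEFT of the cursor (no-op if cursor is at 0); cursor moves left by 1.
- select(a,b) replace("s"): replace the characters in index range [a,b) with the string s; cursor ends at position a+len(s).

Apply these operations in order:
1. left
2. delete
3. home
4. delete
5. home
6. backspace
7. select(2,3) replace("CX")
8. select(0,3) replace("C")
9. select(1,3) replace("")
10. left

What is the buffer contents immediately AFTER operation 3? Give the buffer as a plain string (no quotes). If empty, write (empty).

After op 1 (left): buf='VDKZGX' cursor=0
After op 2 (delete): buf='DKZGX' cursor=0
After op 3 (home): buf='DKZGX' cursor=0

Answer: DKZGX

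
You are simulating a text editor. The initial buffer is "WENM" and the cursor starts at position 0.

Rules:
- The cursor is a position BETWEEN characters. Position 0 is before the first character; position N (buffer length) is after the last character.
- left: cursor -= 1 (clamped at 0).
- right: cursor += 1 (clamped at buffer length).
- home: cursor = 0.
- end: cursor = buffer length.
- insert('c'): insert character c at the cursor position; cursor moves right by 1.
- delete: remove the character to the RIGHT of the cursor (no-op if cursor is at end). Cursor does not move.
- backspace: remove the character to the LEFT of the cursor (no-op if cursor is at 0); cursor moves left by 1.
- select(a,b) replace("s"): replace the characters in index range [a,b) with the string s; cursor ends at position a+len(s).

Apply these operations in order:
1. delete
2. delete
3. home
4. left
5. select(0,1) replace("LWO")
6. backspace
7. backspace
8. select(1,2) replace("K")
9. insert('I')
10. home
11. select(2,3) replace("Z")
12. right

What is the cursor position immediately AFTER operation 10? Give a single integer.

After op 1 (delete): buf='ENM' cursor=0
After op 2 (delete): buf='NM' cursor=0
After op 3 (home): buf='NM' cursor=0
After op 4 (left): buf='NM' cursor=0
After op 5 (select(0,1) replace("LWO")): buf='LWOM' cursor=3
After op 6 (backspace): buf='LWM' cursor=2
After op 7 (backspace): buf='LM' cursor=1
After op 8 (select(1,2) replace("K")): buf='LK' cursor=2
After op 9 (insert('I')): buf='LKI' cursor=3
After op 10 (home): buf='LKI' cursor=0

Answer: 0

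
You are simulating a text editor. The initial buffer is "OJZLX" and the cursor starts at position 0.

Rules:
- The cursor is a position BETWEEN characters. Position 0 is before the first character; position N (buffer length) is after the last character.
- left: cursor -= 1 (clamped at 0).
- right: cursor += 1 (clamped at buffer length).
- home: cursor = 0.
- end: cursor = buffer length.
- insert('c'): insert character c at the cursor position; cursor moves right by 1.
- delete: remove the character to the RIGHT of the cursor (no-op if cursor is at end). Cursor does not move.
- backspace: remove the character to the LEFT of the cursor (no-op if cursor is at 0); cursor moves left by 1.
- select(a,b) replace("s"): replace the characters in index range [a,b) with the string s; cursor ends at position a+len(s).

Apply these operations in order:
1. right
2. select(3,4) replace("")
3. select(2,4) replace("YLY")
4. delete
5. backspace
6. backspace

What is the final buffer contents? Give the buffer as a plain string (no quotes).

Answer: OJY

Derivation:
After op 1 (right): buf='OJZLX' cursor=1
After op 2 (select(3,4) replace("")): buf='OJZX' cursor=3
After op 3 (select(2,4) replace("YLY")): buf='OJYLY' cursor=5
After op 4 (delete): buf='OJYLY' cursor=5
After op 5 (backspace): buf='OJYL' cursor=4
After op 6 (backspace): buf='OJY' cursor=3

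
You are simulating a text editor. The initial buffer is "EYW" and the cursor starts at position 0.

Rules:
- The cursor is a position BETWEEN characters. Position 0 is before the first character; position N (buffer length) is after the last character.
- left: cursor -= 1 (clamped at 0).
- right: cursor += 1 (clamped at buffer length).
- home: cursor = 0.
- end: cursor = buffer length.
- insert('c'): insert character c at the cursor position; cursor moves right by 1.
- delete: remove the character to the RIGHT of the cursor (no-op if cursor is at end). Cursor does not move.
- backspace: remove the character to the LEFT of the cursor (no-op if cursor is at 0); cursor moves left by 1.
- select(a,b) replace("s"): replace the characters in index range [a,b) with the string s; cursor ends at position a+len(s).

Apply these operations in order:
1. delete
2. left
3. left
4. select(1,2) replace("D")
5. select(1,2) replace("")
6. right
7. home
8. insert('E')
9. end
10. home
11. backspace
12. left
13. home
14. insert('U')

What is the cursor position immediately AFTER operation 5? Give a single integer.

Answer: 1

Derivation:
After op 1 (delete): buf='YW' cursor=0
After op 2 (left): buf='YW' cursor=0
After op 3 (left): buf='YW' cursor=0
After op 4 (select(1,2) replace("D")): buf='YD' cursor=2
After op 5 (select(1,2) replace("")): buf='Y' cursor=1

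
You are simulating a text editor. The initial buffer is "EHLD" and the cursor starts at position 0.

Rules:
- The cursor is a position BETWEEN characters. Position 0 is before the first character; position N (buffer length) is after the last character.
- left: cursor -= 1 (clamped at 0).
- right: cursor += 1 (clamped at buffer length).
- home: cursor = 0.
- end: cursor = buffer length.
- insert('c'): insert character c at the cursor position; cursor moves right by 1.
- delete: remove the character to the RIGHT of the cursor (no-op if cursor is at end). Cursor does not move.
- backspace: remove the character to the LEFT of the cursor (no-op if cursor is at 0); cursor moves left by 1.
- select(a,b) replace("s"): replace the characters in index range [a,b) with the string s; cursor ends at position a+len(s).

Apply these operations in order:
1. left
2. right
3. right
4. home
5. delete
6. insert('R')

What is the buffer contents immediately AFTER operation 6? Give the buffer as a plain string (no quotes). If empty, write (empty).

After op 1 (left): buf='EHLD' cursor=0
After op 2 (right): buf='EHLD' cursor=1
After op 3 (right): buf='EHLD' cursor=2
After op 4 (home): buf='EHLD' cursor=0
After op 5 (delete): buf='HLD' cursor=0
After op 6 (insert('R')): buf='RHLD' cursor=1

Answer: RHLD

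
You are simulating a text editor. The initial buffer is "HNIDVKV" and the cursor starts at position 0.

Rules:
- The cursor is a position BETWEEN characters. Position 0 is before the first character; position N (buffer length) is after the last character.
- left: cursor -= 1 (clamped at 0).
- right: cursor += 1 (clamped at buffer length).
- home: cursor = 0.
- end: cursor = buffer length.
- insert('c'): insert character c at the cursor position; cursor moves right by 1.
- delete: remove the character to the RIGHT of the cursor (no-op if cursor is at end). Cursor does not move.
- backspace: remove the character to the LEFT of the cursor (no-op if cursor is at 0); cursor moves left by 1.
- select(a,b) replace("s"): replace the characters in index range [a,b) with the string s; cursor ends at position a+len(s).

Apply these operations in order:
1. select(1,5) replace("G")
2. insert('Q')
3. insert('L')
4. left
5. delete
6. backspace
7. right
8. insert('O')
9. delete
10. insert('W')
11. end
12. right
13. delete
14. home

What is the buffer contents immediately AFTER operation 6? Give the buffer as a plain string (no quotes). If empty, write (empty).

After op 1 (select(1,5) replace("G")): buf='HGKV' cursor=2
After op 2 (insert('Q')): buf='HGQKV' cursor=3
After op 3 (insert('L')): buf='HGQLKV' cursor=4
After op 4 (left): buf='HGQLKV' cursor=3
After op 5 (delete): buf='HGQKV' cursor=3
After op 6 (backspace): buf='HGKV' cursor=2

Answer: HGKV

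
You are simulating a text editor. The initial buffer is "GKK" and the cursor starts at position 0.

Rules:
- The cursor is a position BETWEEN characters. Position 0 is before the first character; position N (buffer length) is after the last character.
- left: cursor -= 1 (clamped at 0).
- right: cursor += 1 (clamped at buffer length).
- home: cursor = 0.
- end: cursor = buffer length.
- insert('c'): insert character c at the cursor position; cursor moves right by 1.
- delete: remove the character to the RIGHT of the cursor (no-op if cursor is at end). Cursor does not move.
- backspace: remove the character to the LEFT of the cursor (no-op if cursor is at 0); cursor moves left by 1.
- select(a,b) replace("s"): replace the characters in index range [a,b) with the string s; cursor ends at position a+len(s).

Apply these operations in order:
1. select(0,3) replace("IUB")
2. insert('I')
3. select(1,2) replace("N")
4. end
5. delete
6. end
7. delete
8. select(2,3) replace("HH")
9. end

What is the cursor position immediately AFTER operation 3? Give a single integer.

Answer: 2

Derivation:
After op 1 (select(0,3) replace("IUB")): buf='IUB' cursor=3
After op 2 (insert('I')): buf='IUBI' cursor=4
After op 3 (select(1,2) replace("N")): buf='INBI' cursor=2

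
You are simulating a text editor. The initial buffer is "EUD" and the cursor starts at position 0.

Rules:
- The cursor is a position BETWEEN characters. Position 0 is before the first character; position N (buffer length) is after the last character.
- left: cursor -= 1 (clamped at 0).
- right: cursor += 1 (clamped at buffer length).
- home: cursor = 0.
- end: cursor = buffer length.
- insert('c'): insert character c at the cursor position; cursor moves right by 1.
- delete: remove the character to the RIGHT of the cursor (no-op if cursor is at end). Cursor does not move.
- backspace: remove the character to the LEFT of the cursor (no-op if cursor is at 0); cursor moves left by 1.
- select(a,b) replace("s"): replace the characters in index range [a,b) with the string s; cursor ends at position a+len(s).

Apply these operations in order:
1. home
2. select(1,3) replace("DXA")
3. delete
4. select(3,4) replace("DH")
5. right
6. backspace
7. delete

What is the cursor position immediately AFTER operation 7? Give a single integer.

After op 1 (home): buf='EUD' cursor=0
After op 2 (select(1,3) replace("DXA")): buf='EDXA' cursor=4
After op 3 (delete): buf='EDXA' cursor=4
After op 4 (select(3,4) replace("DH")): buf='EDXDH' cursor=5
After op 5 (right): buf='EDXDH' cursor=5
After op 6 (backspace): buf='EDXD' cursor=4
After op 7 (delete): buf='EDXD' cursor=4

Answer: 4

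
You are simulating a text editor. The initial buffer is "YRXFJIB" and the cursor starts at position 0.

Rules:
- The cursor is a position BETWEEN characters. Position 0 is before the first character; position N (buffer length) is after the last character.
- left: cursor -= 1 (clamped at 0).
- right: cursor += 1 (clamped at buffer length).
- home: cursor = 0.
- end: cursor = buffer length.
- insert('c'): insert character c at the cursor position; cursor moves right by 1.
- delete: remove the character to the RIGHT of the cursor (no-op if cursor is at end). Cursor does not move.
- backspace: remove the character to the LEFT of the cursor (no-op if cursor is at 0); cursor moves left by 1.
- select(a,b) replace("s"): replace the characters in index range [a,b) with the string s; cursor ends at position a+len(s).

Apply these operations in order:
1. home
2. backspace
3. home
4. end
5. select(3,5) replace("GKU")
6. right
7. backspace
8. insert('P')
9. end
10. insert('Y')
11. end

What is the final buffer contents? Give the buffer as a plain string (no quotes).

After op 1 (home): buf='YRXFJIB' cursor=0
After op 2 (backspace): buf='YRXFJIB' cursor=0
After op 3 (home): buf='YRXFJIB' cursor=0
After op 4 (end): buf='YRXFJIB' cursor=7
After op 5 (select(3,5) replace("GKU")): buf='YRXGKUIB' cursor=6
After op 6 (right): buf='YRXGKUIB' cursor=7
After op 7 (backspace): buf='YRXGKUB' cursor=6
After op 8 (insert('P')): buf='YRXGKUPB' cursor=7
After op 9 (end): buf='YRXGKUPB' cursor=8
After op 10 (insert('Y')): buf='YRXGKUPBY' cursor=9
After op 11 (end): buf='YRXGKUPBY' cursor=9

Answer: YRXGKUPBY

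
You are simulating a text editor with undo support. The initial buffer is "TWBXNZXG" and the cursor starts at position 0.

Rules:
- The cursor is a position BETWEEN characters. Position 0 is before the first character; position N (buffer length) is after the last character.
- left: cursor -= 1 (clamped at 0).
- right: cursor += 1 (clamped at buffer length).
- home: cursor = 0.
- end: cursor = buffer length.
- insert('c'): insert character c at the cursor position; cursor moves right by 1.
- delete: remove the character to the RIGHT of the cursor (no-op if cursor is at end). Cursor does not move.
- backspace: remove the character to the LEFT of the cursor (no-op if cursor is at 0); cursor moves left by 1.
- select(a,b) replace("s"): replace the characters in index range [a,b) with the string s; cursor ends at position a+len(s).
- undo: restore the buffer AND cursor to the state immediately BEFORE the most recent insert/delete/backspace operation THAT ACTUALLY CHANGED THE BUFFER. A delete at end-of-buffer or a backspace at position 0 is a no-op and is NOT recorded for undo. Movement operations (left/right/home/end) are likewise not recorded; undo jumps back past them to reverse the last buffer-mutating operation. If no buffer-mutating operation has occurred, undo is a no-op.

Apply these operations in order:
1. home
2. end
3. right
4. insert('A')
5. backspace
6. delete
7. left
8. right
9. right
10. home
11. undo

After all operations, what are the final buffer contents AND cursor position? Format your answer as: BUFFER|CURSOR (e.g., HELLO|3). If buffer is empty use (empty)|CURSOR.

Answer: TWBXNZXGA|9

Derivation:
After op 1 (home): buf='TWBXNZXG' cursor=0
After op 2 (end): buf='TWBXNZXG' cursor=8
After op 3 (right): buf='TWBXNZXG' cursor=8
After op 4 (insert('A')): buf='TWBXNZXGA' cursor=9
After op 5 (backspace): buf='TWBXNZXG' cursor=8
After op 6 (delete): buf='TWBXNZXG' cursor=8
After op 7 (left): buf='TWBXNZXG' cursor=7
After op 8 (right): buf='TWBXNZXG' cursor=8
After op 9 (right): buf='TWBXNZXG' cursor=8
After op 10 (home): buf='TWBXNZXG' cursor=0
After op 11 (undo): buf='TWBXNZXGA' cursor=9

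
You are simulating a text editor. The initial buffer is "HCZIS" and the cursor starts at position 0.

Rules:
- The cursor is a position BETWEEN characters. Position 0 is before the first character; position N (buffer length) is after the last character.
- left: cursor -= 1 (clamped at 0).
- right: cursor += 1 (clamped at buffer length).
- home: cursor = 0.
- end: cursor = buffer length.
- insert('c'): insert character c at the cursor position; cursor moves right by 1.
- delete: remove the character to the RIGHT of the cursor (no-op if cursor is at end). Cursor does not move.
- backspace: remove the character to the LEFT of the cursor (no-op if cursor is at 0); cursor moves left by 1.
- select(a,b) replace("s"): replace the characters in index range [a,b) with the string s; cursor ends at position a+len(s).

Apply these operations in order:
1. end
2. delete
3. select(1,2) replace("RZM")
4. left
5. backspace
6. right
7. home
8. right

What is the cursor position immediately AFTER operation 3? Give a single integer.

After op 1 (end): buf='HCZIS' cursor=5
After op 2 (delete): buf='HCZIS' cursor=5
After op 3 (select(1,2) replace("RZM")): buf='HRZMZIS' cursor=4

Answer: 4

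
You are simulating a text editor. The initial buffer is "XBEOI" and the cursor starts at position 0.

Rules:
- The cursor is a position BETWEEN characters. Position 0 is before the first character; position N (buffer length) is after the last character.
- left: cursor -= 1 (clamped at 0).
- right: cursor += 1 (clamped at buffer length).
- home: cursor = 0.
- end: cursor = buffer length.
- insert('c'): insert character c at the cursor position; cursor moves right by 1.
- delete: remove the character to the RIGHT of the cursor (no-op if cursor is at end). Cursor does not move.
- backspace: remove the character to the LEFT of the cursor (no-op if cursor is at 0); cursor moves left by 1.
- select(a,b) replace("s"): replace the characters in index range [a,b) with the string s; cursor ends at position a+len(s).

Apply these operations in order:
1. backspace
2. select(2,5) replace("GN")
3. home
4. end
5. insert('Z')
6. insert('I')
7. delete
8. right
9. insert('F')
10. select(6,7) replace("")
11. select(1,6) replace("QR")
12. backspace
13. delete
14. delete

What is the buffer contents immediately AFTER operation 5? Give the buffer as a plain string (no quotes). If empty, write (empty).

Answer: XBGNZ

Derivation:
After op 1 (backspace): buf='XBEOI' cursor=0
After op 2 (select(2,5) replace("GN")): buf='XBGN' cursor=4
After op 3 (home): buf='XBGN' cursor=0
After op 4 (end): buf='XBGN' cursor=4
After op 5 (insert('Z')): buf='XBGNZ' cursor=5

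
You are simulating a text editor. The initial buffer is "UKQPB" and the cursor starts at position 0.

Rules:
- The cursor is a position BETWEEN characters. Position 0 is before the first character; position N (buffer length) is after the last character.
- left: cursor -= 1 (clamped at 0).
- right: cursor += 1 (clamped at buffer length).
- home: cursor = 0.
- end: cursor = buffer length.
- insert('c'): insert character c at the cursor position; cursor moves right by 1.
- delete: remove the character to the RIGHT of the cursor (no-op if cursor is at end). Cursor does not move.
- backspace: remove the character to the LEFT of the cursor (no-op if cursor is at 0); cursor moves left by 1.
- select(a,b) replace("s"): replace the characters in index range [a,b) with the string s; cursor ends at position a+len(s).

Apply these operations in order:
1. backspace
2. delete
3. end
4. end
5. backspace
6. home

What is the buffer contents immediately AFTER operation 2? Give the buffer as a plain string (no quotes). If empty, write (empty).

Answer: KQPB

Derivation:
After op 1 (backspace): buf='UKQPB' cursor=0
After op 2 (delete): buf='KQPB' cursor=0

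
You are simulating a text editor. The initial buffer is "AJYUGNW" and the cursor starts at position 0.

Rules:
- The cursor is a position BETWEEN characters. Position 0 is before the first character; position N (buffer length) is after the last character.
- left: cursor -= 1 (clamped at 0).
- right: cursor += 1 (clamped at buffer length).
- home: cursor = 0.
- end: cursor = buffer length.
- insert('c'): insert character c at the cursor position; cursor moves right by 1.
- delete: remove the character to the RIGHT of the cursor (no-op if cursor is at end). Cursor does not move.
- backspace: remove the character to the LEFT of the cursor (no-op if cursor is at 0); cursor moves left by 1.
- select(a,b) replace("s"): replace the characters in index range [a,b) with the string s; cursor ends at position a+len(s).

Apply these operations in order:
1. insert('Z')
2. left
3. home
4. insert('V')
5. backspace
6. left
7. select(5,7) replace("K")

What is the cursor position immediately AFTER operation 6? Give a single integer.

Answer: 0

Derivation:
After op 1 (insert('Z')): buf='ZAJYUGNW' cursor=1
After op 2 (left): buf='ZAJYUGNW' cursor=0
After op 3 (home): buf='ZAJYUGNW' cursor=0
After op 4 (insert('V')): buf='VZAJYUGNW' cursor=1
After op 5 (backspace): buf='ZAJYUGNW' cursor=0
After op 6 (left): buf='ZAJYUGNW' cursor=0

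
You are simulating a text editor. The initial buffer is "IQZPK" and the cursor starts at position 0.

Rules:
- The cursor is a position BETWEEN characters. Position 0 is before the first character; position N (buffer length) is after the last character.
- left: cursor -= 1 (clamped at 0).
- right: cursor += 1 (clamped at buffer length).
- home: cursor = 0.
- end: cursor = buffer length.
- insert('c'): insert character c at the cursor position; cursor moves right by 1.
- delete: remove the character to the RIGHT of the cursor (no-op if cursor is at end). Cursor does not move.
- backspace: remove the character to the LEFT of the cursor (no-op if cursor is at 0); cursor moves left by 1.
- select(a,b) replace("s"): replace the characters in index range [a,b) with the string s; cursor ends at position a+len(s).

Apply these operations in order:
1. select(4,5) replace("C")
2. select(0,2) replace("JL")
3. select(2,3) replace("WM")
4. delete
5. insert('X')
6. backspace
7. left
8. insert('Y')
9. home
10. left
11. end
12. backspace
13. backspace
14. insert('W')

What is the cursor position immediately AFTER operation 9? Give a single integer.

Answer: 0

Derivation:
After op 1 (select(4,5) replace("C")): buf='IQZPC' cursor=5
After op 2 (select(0,2) replace("JL")): buf='JLZPC' cursor=2
After op 3 (select(2,3) replace("WM")): buf='JLWMPC' cursor=4
After op 4 (delete): buf='JLWMC' cursor=4
After op 5 (insert('X')): buf='JLWMXC' cursor=5
After op 6 (backspace): buf='JLWMC' cursor=4
After op 7 (left): buf='JLWMC' cursor=3
After op 8 (insert('Y')): buf='JLWYMC' cursor=4
After op 9 (home): buf='JLWYMC' cursor=0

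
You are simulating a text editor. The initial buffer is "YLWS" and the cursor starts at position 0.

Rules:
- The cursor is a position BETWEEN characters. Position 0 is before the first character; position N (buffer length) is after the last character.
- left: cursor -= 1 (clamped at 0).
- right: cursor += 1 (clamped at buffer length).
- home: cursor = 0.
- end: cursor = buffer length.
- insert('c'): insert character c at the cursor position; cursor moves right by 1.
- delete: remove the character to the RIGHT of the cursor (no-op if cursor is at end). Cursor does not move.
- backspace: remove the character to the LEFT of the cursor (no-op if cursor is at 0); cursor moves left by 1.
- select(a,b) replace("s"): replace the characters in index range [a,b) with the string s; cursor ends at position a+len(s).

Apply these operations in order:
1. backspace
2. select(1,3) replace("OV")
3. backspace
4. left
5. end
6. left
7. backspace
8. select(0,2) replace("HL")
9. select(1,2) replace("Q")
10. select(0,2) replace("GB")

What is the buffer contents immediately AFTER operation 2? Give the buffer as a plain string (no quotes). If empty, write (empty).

Answer: YOVS

Derivation:
After op 1 (backspace): buf='YLWS' cursor=0
After op 2 (select(1,3) replace("OV")): buf='YOVS' cursor=3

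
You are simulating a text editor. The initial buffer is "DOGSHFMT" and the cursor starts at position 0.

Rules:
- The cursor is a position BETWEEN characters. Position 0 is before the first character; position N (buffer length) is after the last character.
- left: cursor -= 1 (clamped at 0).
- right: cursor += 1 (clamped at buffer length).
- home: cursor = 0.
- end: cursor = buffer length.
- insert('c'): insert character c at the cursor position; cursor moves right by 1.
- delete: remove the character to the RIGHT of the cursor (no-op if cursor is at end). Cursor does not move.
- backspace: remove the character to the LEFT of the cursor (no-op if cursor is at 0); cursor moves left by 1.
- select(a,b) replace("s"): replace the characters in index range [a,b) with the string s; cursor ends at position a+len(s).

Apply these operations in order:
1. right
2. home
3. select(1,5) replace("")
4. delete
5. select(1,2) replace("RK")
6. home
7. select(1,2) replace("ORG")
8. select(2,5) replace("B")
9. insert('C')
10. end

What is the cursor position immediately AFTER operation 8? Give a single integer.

Answer: 3

Derivation:
After op 1 (right): buf='DOGSHFMT' cursor=1
After op 2 (home): buf='DOGSHFMT' cursor=0
After op 3 (select(1,5) replace("")): buf='DFMT' cursor=1
After op 4 (delete): buf='DMT' cursor=1
After op 5 (select(1,2) replace("RK")): buf='DRKT' cursor=3
After op 6 (home): buf='DRKT' cursor=0
After op 7 (select(1,2) replace("ORG")): buf='DORGKT' cursor=4
After op 8 (select(2,5) replace("B")): buf='DOBT' cursor=3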